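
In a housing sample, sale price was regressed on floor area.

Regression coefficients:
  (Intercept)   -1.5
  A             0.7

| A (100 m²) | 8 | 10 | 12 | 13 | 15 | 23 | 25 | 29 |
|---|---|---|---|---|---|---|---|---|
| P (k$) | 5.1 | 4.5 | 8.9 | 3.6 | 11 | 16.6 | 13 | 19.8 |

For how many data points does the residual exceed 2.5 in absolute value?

2

A=8: ŷ = -1.5 + 0.7·8 = 4.1; e = 5.1 − 4.1 = 1
A=10: ŷ = -1.5 + 0.7·10 = 5.5; e = 4.5 − 5.5 = -1
A=12: ŷ = -1.5 + 0.7·12 = 6.9; e = 8.9 − 6.9 = 2
A=13: ŷ = -1.5 + 0.7·13 = 7.6; e = 3.6 − 7.6 = -4
A=15: ŷ = -1.5 + 0.7·15 = 9; e = 11 − 9 = 2
A=23: ŷ = -1.5 + 0.7·23 = 14.6; e = 16.6 − 14.6 = 2
A=25: ŷ = -1.5 + 0.7·25 = 16; e = 13 − 16 = -3
A=29: ŷ = -1.5 + 0.7·29 = 18.8; e = 19.8 − 18.8 = 1
|e| > 2.5: A=13 (|e|=4), A=25 (|e|=3) → 2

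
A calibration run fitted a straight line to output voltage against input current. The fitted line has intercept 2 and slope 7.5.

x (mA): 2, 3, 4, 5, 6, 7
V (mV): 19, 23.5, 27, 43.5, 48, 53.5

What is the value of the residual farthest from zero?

x=2: V̂ = 2 + 7.5·2 = 17; e = 19 − 17 = 2
x=3: V̂ = 2 + 7.5·3 = 24.5; e = 23.5 − 24.5 = -1
x=4: V̂ = 2 + 7.5·4 = 32; e = 27 − 32 = -5
x=5: V̂ = 2 + 7.5·5 = 39.5; e = 43.5 − 39.5 = 4
x=6: V̂ = 2 + 7.5·6 = 47; e = 48 − 47 = 1
x=7: V̂ = 2 + 7.5·7 = 54.5; e = 53.5 − 54.5 = -1
Largest |e| is 5 at x = 4, residual -5.

e = -5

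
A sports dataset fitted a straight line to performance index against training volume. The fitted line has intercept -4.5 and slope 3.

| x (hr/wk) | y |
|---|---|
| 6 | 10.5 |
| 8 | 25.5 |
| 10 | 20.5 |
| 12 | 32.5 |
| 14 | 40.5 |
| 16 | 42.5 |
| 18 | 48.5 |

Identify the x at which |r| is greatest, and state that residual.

x=6: ŷ = -4.5 + 3·6 = 13.5; r = 10.5 − 13.5 = -3
x=8: ŷ = -4.5 + 3·8 = 19.5; r = 25.5 − 19.5 = 6
x=10: ŷ = -4.5 + 3·10 = 25.5; r = 20.5 − 25.5 = -5
x=12: ŷ = -4.5 + 3·12 = 31.5; r = 32.5 − 31.5 = 1
x=14: ŷ = -4.5 + 3·14 = 37.5; r = 40.5 − 37.5 = 3
x=16: ŷ = -4.5 + 3·16 = 43.5; r = 42.5 − 43.5 = -1
x=18: ŷ = -4.5 + 3·18 = 49.5; r = 48.5 − 49.5 = -1
Largest |r| is 6 at x = 8, residual 6.

x = 8, r = 6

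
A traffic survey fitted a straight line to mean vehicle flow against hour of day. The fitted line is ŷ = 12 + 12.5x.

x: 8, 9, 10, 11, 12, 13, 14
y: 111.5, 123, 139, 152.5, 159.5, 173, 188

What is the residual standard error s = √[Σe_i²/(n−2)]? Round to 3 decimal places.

x=8: ŷ = 12 + 12.5·8 = 112; e = 111.5 − 112 = -0.5
x=9: ŷ = 12 + 12.5·9 = 124.5; e = 123 − 124.5 = -1.5
x=10: ŷ = 12 + 12.5·10 = 137; e = 139 − 137 = 2
x=11: ŷ = 12 + 12.5·11 = 149.5; e = 152.5 − 149.5 = 3
x=12: ŷ = 12 + 12.5·12 = 162; e = 159.5 − 162 = -2.5
x=13: ŷ = 12 + 12.5·13 = 174.5; e = 173 − 174.5 = -1.5
x=14: ŷ = 12 + 12.5·14 = 187; e = 188 − 187 = 1
SSE = 0.25 + 2.25 + 4 + 9 + 6.25 + 2.25 + 1 = 25
s = √(25/5) = √5 ≈ 2.236

s = 2.236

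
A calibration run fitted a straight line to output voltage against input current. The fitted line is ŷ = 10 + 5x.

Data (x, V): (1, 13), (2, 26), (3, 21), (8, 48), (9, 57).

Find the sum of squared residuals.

x=1: ŷ = 10 + 5·1 = 15; r = 13 − 15 = -2
x=2: ŷ = 10 + 5·2 = 20; r = 26 − 20 = 6
x=3: ŷ = 10 + 5·3 = 25; r = 21 − 25 = -4
x=8: ŷ = 10 + 5·8 = 50; r = 48 − 50 = -2
x=9: ŷ = 10 + 5·9 = 55; r = 57 − 55 = 2
SSE = 4 + 36 + 16 + 4 + 4 = 64

SSE = 64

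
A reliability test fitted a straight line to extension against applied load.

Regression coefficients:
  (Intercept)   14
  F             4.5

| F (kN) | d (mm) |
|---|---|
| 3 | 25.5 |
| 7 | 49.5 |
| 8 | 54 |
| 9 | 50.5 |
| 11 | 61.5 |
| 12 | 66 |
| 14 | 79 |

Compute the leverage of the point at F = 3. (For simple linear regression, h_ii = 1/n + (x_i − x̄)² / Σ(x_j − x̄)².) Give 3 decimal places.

F̄ = (3 + 7 + 8 + 9 + 11 + 12 + 14)/7 = 9.14286
Σ(F − F̄)² = 37.7347 + 4.59184 + 1.30612 + 0.0204082 + 3.44898 + 8.16327 + 23.5918 = 78.8571
h = 1/7 + (-6.14286)²/78.8571 = 0.142857 + 0.47852 = 0.621

h = 0.621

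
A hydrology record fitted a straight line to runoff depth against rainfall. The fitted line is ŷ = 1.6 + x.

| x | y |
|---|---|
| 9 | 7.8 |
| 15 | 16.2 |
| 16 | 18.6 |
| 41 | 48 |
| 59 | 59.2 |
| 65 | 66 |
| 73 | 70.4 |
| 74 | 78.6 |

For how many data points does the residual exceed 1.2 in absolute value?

x=9: ŷ = 1.6 + 9 = 10.6; r = 7.8 − 10.6 = -2.8
x=15: ŷ = 1.6 + 15 = 16.6; r = 16.2 − 16.6 = -0.4
x=16: ŷ = 1.6 + 16 = 17.6; r = 18.6 − 17.6 = 1
x=41: ŷ = 1.6 + 41 = 42.6; r = 48 − 42.6 = 5.4
x=59: ŷ = 1.6 + 59 = 60.6; r = 59.2 − 60.6 = -1.4
x=65: ŷ = 1.6 + 65 = 66.6; r = 66 − 66.6 = -0.6
x=73: ŷ = 1.6 + 73 = 74.6; r = 70.4 − 74.6 = -4.2
x=74: ŷ = 1.6 + 74 = 75.6; r = 78.6 − 75.6 = 3
|r| > 1.2: x=9 (|r|=2.8), x=41 (|r|=5.4), x=59 (|r|=1.4), x=73 (|r|=4.2), x=74 (|r|=3) → 5

5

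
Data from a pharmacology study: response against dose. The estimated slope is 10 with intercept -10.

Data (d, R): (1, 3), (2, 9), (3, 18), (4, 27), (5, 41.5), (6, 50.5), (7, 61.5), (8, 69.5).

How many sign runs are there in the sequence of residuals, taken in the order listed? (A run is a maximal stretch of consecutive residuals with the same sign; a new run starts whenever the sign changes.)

4 runs

d=1: ŷ = -10 + 10·1 = 0; e = 3 − 0 = 3
d=2: ŷ = -10 + 10·2 = 10; e = 9 − 10 = -1
d=3: ŷ = -10 + 10·3 = 20; e = 18 − 20 = -2
d=4: ŷ = -10 + 10·4 = 30; e = 27 − 30 = -3
d=5: ŷ = -10 + 10·5 = 40; e = 41.5 − 40 = 1.5
d=6: ŷ = -10 + 10·6 = 50; e = 50.5 − 50 = 0.5
d=7: ŷ = -10 + 10·7 = 60; e = 61.5 − 60 = 1.5
d=8: ŷ = -10 + 10·8 = 70; e = 69.5 − 70 = -0.5
Signs: + − − − + + + −
Runs: +×1, −×3, +×3, −×1 → 4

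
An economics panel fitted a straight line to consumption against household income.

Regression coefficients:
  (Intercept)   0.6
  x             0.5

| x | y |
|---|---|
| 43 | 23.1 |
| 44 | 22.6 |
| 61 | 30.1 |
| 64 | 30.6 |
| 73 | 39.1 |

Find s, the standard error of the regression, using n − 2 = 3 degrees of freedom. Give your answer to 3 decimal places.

x=43: ŷ = 0.6 + 0.5·43 = 22.1; r = 23.1 − 22.1 = 1
x=44: ŷ = 0.6 + 0.5·44 = 22.6; r = 22.6 − 22.6 = 0
x=61: ŷ = 0.6 + 0.5·61 = 31.1; r = 30.1 − 31.1 = -1
x=64: ŷ = 0.6 + 0.5·64 = 32.6; r = 30.6 − 32.6 = -2
x=73: ŷ = 0.6 + 0.5·73 = 37.1; r = 39.1 − 37.1 = 2
SSE = 1 + 0 + 1 + 4 + 4 = 10
s = √(10/3) = √3.33333 ≈ 1.826

s = 1.826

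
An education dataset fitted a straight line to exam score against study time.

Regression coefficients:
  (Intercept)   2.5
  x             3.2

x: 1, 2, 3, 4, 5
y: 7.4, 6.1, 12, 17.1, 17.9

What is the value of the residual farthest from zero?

e = -2.8

x=1: ŷ = 2.5 + 3.2·1 = 5.7; e = 7.4 − 5.7 = 1.7
x=2: ŷ = 2.5 + 3.2·2 = 8.9; e = 6.1 − 8.9 = -2.8
x=3: ŷ = 2.5 + 3.2·3 = 12.1; e = 12 − 12.1 = -0.1
x=4: ŷ = 2.5 + 3.2·4 = 15.3; e = 17.1 − 15.3 = 1.8
x=5: ŷ = 2.5 + 3.2·5 = 18.5; e = 17.9 − 18.5 = -0.6
Largest |e| is 2.8 at x = 2, residual -2.8.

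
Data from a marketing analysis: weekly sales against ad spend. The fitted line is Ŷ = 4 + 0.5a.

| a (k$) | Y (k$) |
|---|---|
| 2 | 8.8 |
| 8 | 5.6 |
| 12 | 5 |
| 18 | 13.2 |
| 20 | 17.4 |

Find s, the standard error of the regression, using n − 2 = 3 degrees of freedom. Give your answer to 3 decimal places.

a=2: Ŷ = 4 + 0.5·2 = 5; e = 8.8 − 5 = 3.8
a=8: Ŷ = 4 + 0.5·8 = 8; e = 5.6 − 8 = -2.4
a=12: Ŷ = 4 + 0.5·12 = 10; e = 5 − 10 = -5
a=18: Ŷ = 4 + 0.5·18 = 13; e = 13.2 − 13 = 0.2
a=20: Ŷ = 4 + 0.5·20 = 14; e = 17.4 − 14 = 3.4
SSE = 14.44 + 5.76 + 25 + 0.04 + 11.56 = 56.8
s = √(56.8/3) = √18.9333 ≈ 4.351

s = 4.351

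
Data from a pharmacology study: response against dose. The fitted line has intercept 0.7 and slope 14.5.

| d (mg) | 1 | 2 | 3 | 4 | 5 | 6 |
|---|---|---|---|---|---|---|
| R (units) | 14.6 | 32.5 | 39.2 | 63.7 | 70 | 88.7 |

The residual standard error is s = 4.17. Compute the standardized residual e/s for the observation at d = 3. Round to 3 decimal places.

R̂ = 0.7 + 14.5·3 = 44.2
e = 39.2 − 44.2 = -5
e/s = -5 / 4.17 = -1.199

-1.199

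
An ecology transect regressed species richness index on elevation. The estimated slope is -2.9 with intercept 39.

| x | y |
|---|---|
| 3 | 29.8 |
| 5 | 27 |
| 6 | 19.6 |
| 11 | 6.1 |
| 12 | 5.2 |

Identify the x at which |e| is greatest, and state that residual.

x=3: ŷ = 39 − 2.9·3 = 30.3; e = 29.8 − 30.3 = -0.5
x=5: ŷ = 39 − 2.9·5 = 24.5; e = 27 − 24.5 = 2.5
x=6: ŷ = 39 − 2.9·6 = 21.6; e = 19.6 − 21.6 = -2
x=11: ŷ = 39 − 2.9·11 = 7.1; e = 6.1 − 7.1 = -1
x=12: ŷ = 39 − 2.9·12 = 4.2; e = 5.2 − 4.2 = 1
Largest |e| is 2.5 at x = 5, residual 2.5.

x = 5, e = 2.5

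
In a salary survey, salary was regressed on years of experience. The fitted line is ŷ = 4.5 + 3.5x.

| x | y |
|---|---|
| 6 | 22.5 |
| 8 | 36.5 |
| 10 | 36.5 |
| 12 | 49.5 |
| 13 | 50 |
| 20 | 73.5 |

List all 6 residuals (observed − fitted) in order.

-3, 4, -3, 3, 0, -1

x=6: ŷ = 4.5 + 3.5·6 = 25.5; r = 22.5 − 25.5 = -3
x=8: ŷ = 4.5 + 3.5·8 = 32.5; r = 36.5 − 32.5 = 4
x=10: ŷ = 4.5 + 3.5·10 = 39.5; r = 36.5 − 39.5 = -3
x=12: ŷ = 4.5 + 3.5·12 = 46.5; r = 49.5 − 46.5 = 3
x=13: ŷ = 4.5 + 3.5·13 = 50; r = 50 − 50 = 0
x=20: ŷ = 4.5 + 3.5·20 = 74.5; r = 73.5 − 74.5 = -1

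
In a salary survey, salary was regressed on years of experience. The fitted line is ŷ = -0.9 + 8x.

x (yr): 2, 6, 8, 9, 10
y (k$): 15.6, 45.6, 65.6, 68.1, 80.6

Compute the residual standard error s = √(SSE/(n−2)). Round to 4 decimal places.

s = 2.5820

x=2: ŷ = -0.9 + 8·2 = 15.1; r = 15.6 − 15.1 = 0.5
x=6: ŷ = -0.9 + 8·6 = 47.1; r = 45.6 − 47.1 = -1.5
x=8: ŷ = -0.9 + 8·8 = 63.1; r = 65.6 − 63.1 = 2.5
x=9: ŷ = -0.9 + 8·9 = 71.1; r = 68.1 − 71.1 = -3
x=10: ŷ = -0.9 + 8·10 = 79.1; r = 80.6 − 79.1 = 1.5
SSE = 0.25 + 2.25 + 6.25 + 9 + 2.25 = 20
s = √(20/3) = √6.66667 ≈ 2.5820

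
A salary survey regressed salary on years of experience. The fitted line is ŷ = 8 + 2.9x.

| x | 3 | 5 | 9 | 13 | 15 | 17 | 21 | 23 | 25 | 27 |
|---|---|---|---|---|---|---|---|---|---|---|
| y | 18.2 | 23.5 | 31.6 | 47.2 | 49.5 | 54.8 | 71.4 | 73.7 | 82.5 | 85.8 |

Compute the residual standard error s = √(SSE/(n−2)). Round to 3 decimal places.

x=3: ŷ = 8 + 2.9·3 = 16.7; e = 18.2 − 16.7 = 1.5
x=5: ŷ = 8 + 2.9·5 = 22.5; e = 23.5 − 22.5 = 1
x=9: ŷ = 8 + 2.9·9 = 34.1; e = 31.6 − 34.1 = -2.5
x=13: ŷ = 8 + 2.9·13 = 45.7; e = 47.2 − 45.7 = 1.5
x=15: ŷ = 8 + 2.9·15 = 51.5; e = 49.5 − 51.5 = -2
x=17: ŷ = 8 + 2.9·17 = 57.3; e = 54.8 − 57.3 = -2.5
x=21: ŷ = 8 + 2.9·21 = 68.9; e = 71.4 − 68.9 = 2.5
x=23: ŷ = 8 + 2.9·23 = 74.7; e = 73.7 − 74.7 = -1
x=25: ŷ = 8 + 2.9·25 = 80.5; e = 82.5 − 80.5 = 2
x=27: ŷ = 8 + 2.9·27 = 86.3; e = 85.8 − 86.3 = -0.5
SSE = 2.25 + 1 + 6.25 + 2.25 + 4 + 6.25 + 6.25 + 1 + 4 + 0.25 = 33.5
s = √(33.5/8) = √4.1875 ≈ 2.046

s = 2.046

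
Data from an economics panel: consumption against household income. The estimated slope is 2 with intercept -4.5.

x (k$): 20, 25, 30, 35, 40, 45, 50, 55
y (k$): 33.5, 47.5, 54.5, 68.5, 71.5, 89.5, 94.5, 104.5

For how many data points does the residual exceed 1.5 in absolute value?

5

x=20: ŷ = -4.5 + 2·20 = 35.5; e = 33.5 − 35.5 = -2
x=25: ŷ = -4.5 + 2·25 = 45.5; e = 47.5 − 45.5 = 2
x=30: ŷ = -4.5 + 2·30 = 55.5; e = 54.5 − 55.5 = -1
x=35: ŷ = -4.5 + 2·35 = 65.5; e = 68.5 − 65.5 = 3
x=40: ŷ = -4.5 + 2·40 = 75.5; e = 71.5 − 75.5 = -4
x=45: ŷ = -4.5 + 2·45 = 85.5; e = 89.5 − 85.5 = 4
x=50: ŷ = -4.5 + 2·50 = 95.5; e = 94.5 − 95.5 = -1
x=55: ŷ = -4.5 + 2·55 = 105.5; e = 104.5 − 105.5 = -1
|e| > 1.5: x=20 (|e|=2), x=25 (|e|=2), x=35 (|e|=3), x=40 (|e|=4), x=45 (|e|=4) → 5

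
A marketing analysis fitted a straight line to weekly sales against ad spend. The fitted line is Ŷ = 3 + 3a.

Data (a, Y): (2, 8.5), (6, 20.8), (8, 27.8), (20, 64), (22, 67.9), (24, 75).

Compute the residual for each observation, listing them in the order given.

-0.5, -0.2, 0.8, 1, -1.1, 0

a=2: Ŷ = 3 + 3·2 = 9; e = 8.5 − 9 = -0.5
a=6: Ŷ = 3 + 3·6 = 21; e = 20.8 − 21 = -0.2
a=8: Ŷ = 3 + 3·8 = 27; e = 27.8 − 27 = 0.8
a=20: Ŷ = 3 + 3·20 = 63; e = 64 − 63 = 1
a=22: Ŷ = 3 + 3·22 = 69; e = 67.9 − 69 = -1.1
a=24: Ŷ = 3 + 3·24 = 75; e = 75 − 75 = 0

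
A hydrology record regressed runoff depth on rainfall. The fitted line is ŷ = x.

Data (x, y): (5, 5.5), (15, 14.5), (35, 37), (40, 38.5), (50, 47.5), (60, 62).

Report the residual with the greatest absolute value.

x=5: ŷ = 5 = 5; e = 5.5 − 5 = 0.5
x=15: ŷ = 15 = 15; e = 14.5 − 15 = -0.5
x=35: ŷ = 35 = 35; e = 37 − 35 = 2
x=40: ŷ = 40 = 40; e = 38.5 − 40 = -1.5
x=50: ŷ = 50 = 50; e = 47.5 − 50 = -2.5
x=60: ŷ = 60 = 60; e = 62 − 60 = 2
Largest |e| is 2.5 at x = 50, residual -2.5.

e = -2.5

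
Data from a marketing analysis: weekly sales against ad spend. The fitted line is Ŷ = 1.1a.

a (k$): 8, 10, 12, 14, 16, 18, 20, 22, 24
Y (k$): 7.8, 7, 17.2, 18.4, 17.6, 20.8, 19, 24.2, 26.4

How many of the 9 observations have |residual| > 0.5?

a=8: Ŷ = 1.1·8 = 8.8; r = 7.8 − 8.8 = -1
a=10: Ŷ = 1.1·10 = 11; r = 7 − 11 = -4
a=12: Ŷ = 1.1·12 = 13.2; r = 17.2 − 13.2 = 4
a=14: Ŷ = 1.1·14 = 15.4; r = 18.4 − 15.4 = 3
a=16: Ŷ = 1.1·16 = 17.6; r = 17.6 − 17.6 = 0
a=18: Ŷ = 1.1·18 = 19.8; r = 20.8 − 19.8 = 1
a=20: Ŷ = 1.1·20 = 22; r = 19 − 22 = -3
a=22: Ŷ = 1.1·22 = 24.2; r = 24.2 − 24.2 = 0
a=24: Ŷ = 1.1·24 = 26.4; r = 26.4 − 26.4 = 0
|r| > 0.5: a=8 (|r|=1), a=10 (|r|=4), a=12 (|r|=4), a=14 (|r|=3), a=18 (|r|=1), a=20 (|r|=3) → 6

6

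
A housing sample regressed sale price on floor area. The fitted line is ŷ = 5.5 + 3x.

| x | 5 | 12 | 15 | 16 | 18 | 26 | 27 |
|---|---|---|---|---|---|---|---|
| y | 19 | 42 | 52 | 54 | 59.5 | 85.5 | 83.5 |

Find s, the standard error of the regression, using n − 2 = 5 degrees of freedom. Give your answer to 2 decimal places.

s = 1.90

x=5: ŷ = 5.5 + 3·5 = 20.5; e = 19 − 20.5 = -1.5
x=12: ŷ = 5.5 + 3·12 = 41.5; e = 42 − 41.5 = 0.5
x=15: ŷ = 5.5 + 3·15 = 50.5; e = 52 − 50.5 = 1.5
x=16: ŷ = 5.5 + 3·16 = 53.5; e = 54 − 53.5 = 0.5
x=18: ŷ = 5.5 + 3·18 = 59.5; e = 59.5 − 59.5 = 0
x=26: ŷ = 5.5 + 3·26 = 83.5; e = 85.5 − 83.5 = 2
x=27: ŷ = 5.5 + 3·27 = 86.5; e = 83.5 − 86.5 = -3
SSE = 2.25 + 0.25 + 2.25 + 0.25 + 0 + 4 + 9 = 18
s = √(18/5) = √3.6 ≈ 1.90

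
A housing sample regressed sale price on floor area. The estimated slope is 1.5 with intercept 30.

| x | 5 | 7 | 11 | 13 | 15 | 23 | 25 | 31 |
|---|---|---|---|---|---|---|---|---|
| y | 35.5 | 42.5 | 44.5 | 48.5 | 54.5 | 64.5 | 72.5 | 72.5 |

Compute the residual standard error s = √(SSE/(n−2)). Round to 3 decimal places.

s = 3.109

x=5: ŷ = 30 + 1.5·5 = 37.5; r = 35.5 − 37.5 = -2
x=7: ŷ = 30 + 1.5·7 = 40.5; r = 42.5 − 40.5 = 2
x=11: ŷ = 30 + 1.5·11 = 46.5; r = 44.5 − 46.5 = -2
x=13: ŷ = 30 + 1.5·13 = 49.5; r = 48.5 − 49.5 = -1
x=15: ŷ = 30 + 1.5·15 = 52.5; r = 54.5 − 52.5 = 2
x=23: ŷ = 30 + 1.5·23 = 64.5; r = 64.5 − 64.5 = 0
x=25: ŷ = 30 + 1.5·25 = 67.5; r = 72.5 − 67.5 = 5
x=31: ŷ = 30 + 1.5·31 = 76.5; r = 72.5 − 76.5 = -4
SSE = 4 + 4 + 4 + 1 + 4 + 0 + 25 + 16 = 58
s = √(58/6) = √9.66667 ≈ 3.109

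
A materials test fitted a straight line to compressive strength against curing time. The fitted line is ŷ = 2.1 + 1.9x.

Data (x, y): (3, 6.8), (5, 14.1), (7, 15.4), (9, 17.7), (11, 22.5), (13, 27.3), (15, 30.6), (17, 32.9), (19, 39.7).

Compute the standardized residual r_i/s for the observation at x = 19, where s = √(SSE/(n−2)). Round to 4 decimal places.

x=3: ŷ = 2.1 + 1.9·3 = 7.8; r = 6.8 − 7.8 = -1
x=5: ŷ = 2.1 + 1.9·5 = 11.6; r = 14.1 − 11.6 = 2.5
x=7: ŷ = 2.1 + 1.9·7 = 15.4; r = 15.4 − 15.4 = 0
x=9: ŷ = 2.1 + 1.9·9 = 19.2; r = 17.7 − 19.2 = -1.5
x=11: ŷ = 2.1 + 1.9·11 = 23; r = 22.5 − 23 = -0.5
x=13: ŷ = 2.1 + 1.9·13 = 26.8; r = 27.3 − 26.8 = 0.5
x=15: ŷ = 2.1 + 1.9·15 = 30.6; r = 30.6 − 30.6 = 0
x=17: ŷ = 2.1 + 1.9·17 = 34.4; r = 32.9 − 34.4 = -1.5
x=19: ŷ = 2.1 + 1.9·19 = 38.2; r = 39.7 − 38.2 = 1.5
SSE = 1 + 6.25 + 0 + 2.25 + 0.25 + 0.25 + 0 + 2.25 + 2.25 = 14.5
s = √(14.5/7) = 1.43925
r/s = 1.5 / 1.43925 = 1.0422

1.0422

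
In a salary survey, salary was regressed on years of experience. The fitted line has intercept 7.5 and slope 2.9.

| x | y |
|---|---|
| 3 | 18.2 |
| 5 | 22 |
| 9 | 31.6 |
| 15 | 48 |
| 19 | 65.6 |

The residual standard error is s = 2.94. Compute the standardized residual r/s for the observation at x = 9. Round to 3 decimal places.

-0.680

ŷ = 7.5 + 2.9·9 = 33.6
r = 31.6 − 33.6 = -2
r/s = -2 / 2.94 = -0.680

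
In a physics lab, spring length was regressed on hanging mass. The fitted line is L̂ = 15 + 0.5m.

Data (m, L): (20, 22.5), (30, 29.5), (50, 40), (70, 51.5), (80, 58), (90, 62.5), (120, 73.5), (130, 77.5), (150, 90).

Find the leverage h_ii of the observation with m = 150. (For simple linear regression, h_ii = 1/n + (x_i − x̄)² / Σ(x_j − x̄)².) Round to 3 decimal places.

h = 0.395

m̄ = (20 + 30 + 50 + 70 + 80 + 90 + 120 + 130 + 150)/9 = 82.2222
Σ(m − m̄)² = 3871.6 + 2727.16 + 1038.27 + 149.383 + 4.93827 + 60.4938 + 1427.16 + 2282.72 + 4593.83 = 16155.6
h = 1/9 + (67.7778)²/16155.6 = 0.111111 + 0.28435 = 0.395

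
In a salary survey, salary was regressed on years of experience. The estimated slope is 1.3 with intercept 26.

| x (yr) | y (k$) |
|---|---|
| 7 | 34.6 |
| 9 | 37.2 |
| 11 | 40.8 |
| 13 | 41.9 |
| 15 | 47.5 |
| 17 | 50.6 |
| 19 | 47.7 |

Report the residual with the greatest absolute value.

x=7: ŷ = 26 + 1.3·7 = 35.1; e = 34.6 − 35.1 = -0.5
x=9: ŷ = 26 + 1.3·9 = 37.7; e = 37.2 − 37.7 = -0.5
x=11: ŷ = 26 + 1.3·11 = 40.3; e = 40.8 − 40.3 = 0.5
x=13: ŷ = 26 + 1.3·13 = 42.9; e = 41.9 − 42.9 = -1
x=15: ŷ = 26 + 1.3·15 = 45.5; e = 47.5 − 45.5 = 2
x=17: ŷ = 26 + 1.3·17 = 48.1; e = 50.6 − 48.1 = 2.5
x=19: ŷ = 26 + 1.3·19 = 50.7; e = 47.7 − 50.7 = -3
Largest |e| is 3 at x = 19, residual -3.

e = -3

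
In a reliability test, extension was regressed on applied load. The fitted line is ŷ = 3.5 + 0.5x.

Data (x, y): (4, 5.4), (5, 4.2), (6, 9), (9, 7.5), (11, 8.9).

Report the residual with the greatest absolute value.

e = 2.5

x=4: ŷ = 3.5 + 0.5·4 = 5.5; e = 5.4 − 5.5 = -0.1
x=5: ŷ = 3.5 + 0.5·5 = 6; e = 4.2 − 6 = -1.8
x=6: ŷ = 3.5 + 0.5·6 = 6.5; e = 9 − 6.5 = 2.5
x=9: ŷ = 3.5 + 0.5·9 = 8; e = 7.5 − 8 = -0.5
x=11: ŷ = 3.5 + 0.5·11 = 9; e = 8.9 − 9 = -0.1
Largest |e| is 2.5 at x = 6, residual 2.5.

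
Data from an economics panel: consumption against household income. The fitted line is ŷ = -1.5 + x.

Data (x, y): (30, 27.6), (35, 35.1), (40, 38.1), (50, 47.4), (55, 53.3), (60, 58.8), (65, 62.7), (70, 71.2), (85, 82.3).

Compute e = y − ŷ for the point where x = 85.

ŷ = -1.5 + 85 = 83.5
e = 82.3 − 83.5 = -1.2

e = -1.2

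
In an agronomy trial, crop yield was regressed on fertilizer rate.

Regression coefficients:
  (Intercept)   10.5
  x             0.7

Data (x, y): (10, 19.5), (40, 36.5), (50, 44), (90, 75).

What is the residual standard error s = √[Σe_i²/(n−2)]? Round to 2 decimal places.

x=10: ŷ = 10.5 + 0.7·10 = 17.5; e = 19.5 − 17.5 = 2
x=40: ŷ = 10.5 + 0.7·40 = 38.5; e = 36.5 − 38.5 = -2
x=50: ŷ = 10.5 + 0.7·50 = 45.5; e = 44 − 45.5 = -1.5
x=90: ŷ = 10.5 + 0.7·90 = 73.5; e = 75 − 73.5 = 1.5
SSE = 4 + 4 + 2.25 + 2.25 = 12.5
s = √(12.5/2) = √6.25 ≈ 2.50

s = 2.50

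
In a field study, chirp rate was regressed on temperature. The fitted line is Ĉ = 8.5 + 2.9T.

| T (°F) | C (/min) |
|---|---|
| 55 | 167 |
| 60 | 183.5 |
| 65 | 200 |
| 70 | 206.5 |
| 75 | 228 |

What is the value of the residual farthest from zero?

r = -5

T=55: Ĉ = 8.5 + 2.9·55 = 168; r = 167 − 168 = -1
T=60: Ĉ = 8.5 + 2.9·60 = 182.5; r = 183.5 − 182.5 = 1
T=65: Ĉ = 8.5 + 2.9·65 = 197; r = 200 − 197 = 3
T=70: Ĉ = 8.5 + 2.9·70 = 211.5; r = 206.5 − 211.5 = -5
T=75: Ĉ = 8.5 + 2.9·75 = 226; r = 228 − 226 = 2
Largest |r| is 5 at T = 70, residual -5.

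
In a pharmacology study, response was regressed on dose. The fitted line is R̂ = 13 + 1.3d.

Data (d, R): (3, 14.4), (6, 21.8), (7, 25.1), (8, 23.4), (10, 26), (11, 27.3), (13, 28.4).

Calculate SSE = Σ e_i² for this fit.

d=3: R̂ = 13 + 1.3·3 = 16.9; e = 14.4 − 16.9 = -2.5
d=6: R̂ = 13 + 1.3·6 = 20.8; e = 21.8 − 20.8 = 1
d=7: R̂ = 13 + 1.3·7 = 22.1; e = 25.1 − 22.1 = 3
d=8: R̂ = 13 + 1.3·8 = 23.4; e = 23.4 − 23.4 = 0
d=10: R̂ = 13 + 1.3·10 = 26; e = 26 − 26 = 0
d=11: R̂ = 13 + 1.3·11 = 27.3; e = 27.3 − 27.3 = 0
d=13: R̂ = 13 + 1.3·13 = 29.9; e = 28.4 − 29.9 = -1.5
SSE = 6.25 + 1 + 9 + 0 + 0 + 0 + 2.25 = 18.5

SSE = 18.5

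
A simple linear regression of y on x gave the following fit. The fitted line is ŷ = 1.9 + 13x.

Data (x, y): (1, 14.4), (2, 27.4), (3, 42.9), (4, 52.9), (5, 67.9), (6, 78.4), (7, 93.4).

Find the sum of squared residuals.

x=1: ŷ = 1.9 + 13·1 = 14.9; e = 14.4 − 14.9 = -0.5
x=2: ŷ = 1.9 + 13·2 = 27.9; e = 27.4 − 27.9 = -0.5
x=3: ŷ = 1.9 + 13·3 = 40.9; e = 42.9 − 40.9 = 2
x=4: ŷ = 1.9 + 13·4 = 53.9; e = 52.9 − 53.9 = -1
x=5: ŷ = 1.9 + 13·5 = 66.9; e = 67.9 − 66.9 = 1
x=6: ŷ = 1.9 + 13·6 = 79.9; e = 78.4 − 79.9 = -1.5
x=7: ŷ = 1.9 + 13·7 = 92.9; e = 93.4 − 92.9 = 0.5
SSE = 0.25 + 0.25 + 4 + 1 + 1 + 2.25 + 0.25 = 9

SSE = 9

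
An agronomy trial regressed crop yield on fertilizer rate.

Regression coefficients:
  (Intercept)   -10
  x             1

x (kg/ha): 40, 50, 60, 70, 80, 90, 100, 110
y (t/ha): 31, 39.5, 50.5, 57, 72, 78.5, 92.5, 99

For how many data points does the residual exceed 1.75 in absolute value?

x=40: ŷ = -10 + 40 = 30; e = 31 − 30 = 1
x=50: ŷ = -10 + 50 = 40; e = 39.5 − 40 = -0.5
x=60: ŷ = -10 + 60 = 50; e = 50.5 − 50 = 0.5
x=70: ŷ = -10 + 70 = 60; e = 57 − 60 = -3
x=80: ŷ = -10 + 80 = 70; e = 72 − 70 = 2
x=90: ŷ = -10 + 90 = 80; e = 78.5 − 80 = -1.5
x=100: ŷ = -10 + 100 = 90; e = 92.5 − 90 = 2.5
x=110: ŷ = -10 + 110 = 100; e = 99 − 100 = -1
|e| > 1.75: x=70 (|e|=3), x=80 (|e|=2), x=100 (|e|=2.5) → 3

3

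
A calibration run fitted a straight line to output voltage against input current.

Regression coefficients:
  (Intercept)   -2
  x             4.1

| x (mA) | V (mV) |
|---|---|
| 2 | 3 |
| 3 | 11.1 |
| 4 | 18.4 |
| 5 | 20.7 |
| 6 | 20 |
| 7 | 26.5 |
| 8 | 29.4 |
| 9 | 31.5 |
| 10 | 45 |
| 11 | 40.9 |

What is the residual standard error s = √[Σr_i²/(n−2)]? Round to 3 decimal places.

x=2: ŷ = -2 + 4.1·2 = 6.2; r = 3 − 6.2 = -3.2
x=3: ŷ = -2 + 4.1·3 = 10.3; r = 11.1 − 10.3 = 0.8
x=4: ŷ = -2 + 4.1·4 = 14.4; r = 18.4 − 14.4 = 4
x=5: ŷ = -2 + 4.1·5 = 18.5; r = 20.7 − 18.5 = 2.2
x=6: ŷ = -2 + 4.1·6 = 22.6; r = 20 − 22.6 = -2.6
x=7: ŷ = -2 + 4.1·7 = 26.7; r = 26.5 − 26.7 = -0.2
x=8: ŷ = -2 + 4.1·8 = 30.8; r = 29.4 − 30.8 = -1.4
x=9: ŷ = -2 + 4.1·9 = 34.9; r = 31.5 − 34.9 = -3.4
x=10: ŷ = -2 + 4.1·10 = 39; r = 45 − 39 = 6
x=11: ŷ = -2 + 4.1·11 = 43.1; r = 40.9 − 43.1 = -2.2
SSE = 10.24 + 0.64 + 16 + 4.84 + 6.76 + 0.04 + 1.96 + 11.56 + 36 + 4.84 = 92.88
s = √(92.88/8) = √11.61 ≈ 3.407

s = 3.407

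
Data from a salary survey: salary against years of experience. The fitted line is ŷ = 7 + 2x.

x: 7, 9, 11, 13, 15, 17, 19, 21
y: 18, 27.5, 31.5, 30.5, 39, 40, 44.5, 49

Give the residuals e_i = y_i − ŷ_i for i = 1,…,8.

-3, 2.5, 2.5, -2.5, 2, -1, -0.5, 0

x=7: ŷ = 7 + 2·7 = 21; e = 18 − 21 = -3
x=9: ŷ = 7 + 2·9 = 25; e = 27.5 − 25 = 2.5
x=11: ŷ = 7 + 2·11 = 29; e = 31.5 − 29 = 2.5
x=13: ŷ = 7 + 2·13 = 33; e = 30.5 − 33 = -2.5
x=15: ŷ = 7 + 2·15 = 37; e = 39 − 37 = 2
x=17: ŷ = 7 + 2·17 = 41; e = 40 − 41 = -1
x=19: ŷ = 7 + 2·19 = 45; e = 44.5 − 45 = -0.5
x=21: ŷ = 7 + 2·21 = 49; e = 49 − 49 = 0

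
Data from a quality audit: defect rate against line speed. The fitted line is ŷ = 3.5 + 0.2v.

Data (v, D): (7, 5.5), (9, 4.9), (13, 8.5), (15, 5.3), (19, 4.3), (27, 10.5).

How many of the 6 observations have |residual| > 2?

v=7: ŷ = 3.5 + 0.2·7 = 4.9; r = 5.5 − 4.9 = 0.6
v=9: ŷ = 3.5 + 0.2·9 = 5.3; r = 4.9 − 5.3 = -0.4
v=13: ŷ = 3.5 + 0.2·13 = 6.1; r = 8.5 − 6.1 = 2.4
v=15: ŷ = 3.5 + 0.2·15 = 6.5; r = 5.3 − 6.5 = -1.2
v=19: ŷ = 3.5 + 0.2·19 = 7.3; r = 4.3 − 7.3 = -3
v=27: ŷ = 3.5 + 0.2·27 = 8.9; r = 10.5 − 8.9 = 1.6
|r| > 2: v=13 (|r|=2.4), v=19 (|r|=3) → 2

2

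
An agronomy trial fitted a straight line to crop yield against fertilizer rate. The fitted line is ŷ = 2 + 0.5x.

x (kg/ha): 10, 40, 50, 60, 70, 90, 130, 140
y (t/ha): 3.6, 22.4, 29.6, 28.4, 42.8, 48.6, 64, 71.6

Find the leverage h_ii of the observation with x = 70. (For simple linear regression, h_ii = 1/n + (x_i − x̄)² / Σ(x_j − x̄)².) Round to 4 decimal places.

h = 0.1260

x̄ = (10 + 40 + 50 + 60 + 70 + 90 + 130 + 140)/8 = 73.75
Σ(x − x̄)² = 4064.06 + 1139.06 + 564.062 + 189.062 + 14.0625 + 264.062 + 3164.06 + 4389.06 = 13787.5
h = 1/8 + (-3.75)²/13787.5 = 0.125 + 0.00101995 = 0.1260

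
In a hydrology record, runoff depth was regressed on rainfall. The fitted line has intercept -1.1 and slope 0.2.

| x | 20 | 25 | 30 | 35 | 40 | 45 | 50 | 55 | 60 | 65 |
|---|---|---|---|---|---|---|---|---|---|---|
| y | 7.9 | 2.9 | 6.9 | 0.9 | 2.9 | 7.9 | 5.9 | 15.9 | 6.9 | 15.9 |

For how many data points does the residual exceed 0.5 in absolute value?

x=20: ŷ = -1.1 + 0.2·20 = 2.9; r = 7.9 − 2.9 = 5
x=25: ŷ = -1.1 + 0.2·25 = 3.9; r = 2.9 − 3.9 = -1
x=30: ŷ = -1.1 + 0.2·30 = 4.9; r = 6.9 − 4.9 = 2
x=35: ŷ = -1.1 + 0.2·35 = 5.9; r = 0.9 − 5.9 = -5
x=40: ŷ = -1.1 + 0.2·40 = 6.9; r = 2.9 − 6.9 = -4
x=45: ŷ = -1.1 + 0.2·45 = 7.9; r = 7.9 − 7.9 = 0
x=50: ŷ = -1.1 + 0.2·50 = 8.9; r = 5.9 − 8.9 = -3
x=55: ŷ = -1.1 + 0.2·55 = 9.9; r = 15.9 − 9.9 = 6
x=60: ŷ = -1.1 + 0.2·60 = 10.9; r = 6.9 − 10.9 = -4
x=65: ŷ = -1.1 + 0.2·65 = 11.9; r = 15.9 − 11.9 = 4
|r| > 0.5: x=20 (|r|=5), x=25 (|r|=1), x=30 (|r|=2), x=35 (|r|=5), x=40 (|r|=4), x=50 (|r|=3), x=55 (|r|=6), x=60 (|r|=4), x=65 (|r|=4) → 9

9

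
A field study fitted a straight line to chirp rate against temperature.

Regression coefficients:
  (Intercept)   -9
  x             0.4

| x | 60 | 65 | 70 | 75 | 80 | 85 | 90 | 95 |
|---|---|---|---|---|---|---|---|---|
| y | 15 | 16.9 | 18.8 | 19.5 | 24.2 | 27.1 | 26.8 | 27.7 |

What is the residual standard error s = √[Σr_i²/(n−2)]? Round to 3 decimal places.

x=60: ŷ = -9 + 0.4·60 = 15; r = 15 − 15 = 0
x=65: ŷ = -9 + 0.4·65 = 17; r = 16.9 − 17 = -0.1
x=70: ŷ = -9 + 0.4·70 = 19; r = 18.8 − 19 = -0.2
x=75: ŷ = -9 + 0.4·75 = 21; r = 19.5 − 21 = -1.5
x=80: ŷ = -9 + 0.4·80 = 23; r = 24.2 − 23 = 1.2
x=85: ŷ = -9 + 0.4·85 = 25; r = 27.1 − 25 = 2.1
x=90: ŷ = -9 + 0.4·90 = 27; r = 26.8 − 27 = -0.2
x=95: ŷ = -9 + 0.4·95 = 29; r = 27.7 − 29 = -1.3
SSE = 0 + 0.01 + 0.04 + 2.25 + 1.44 + 4.41 + 0.04 + 1.69 = 9.88
s = √(9.88/6) = √1.64667 ≈ 1.283

s = 1.283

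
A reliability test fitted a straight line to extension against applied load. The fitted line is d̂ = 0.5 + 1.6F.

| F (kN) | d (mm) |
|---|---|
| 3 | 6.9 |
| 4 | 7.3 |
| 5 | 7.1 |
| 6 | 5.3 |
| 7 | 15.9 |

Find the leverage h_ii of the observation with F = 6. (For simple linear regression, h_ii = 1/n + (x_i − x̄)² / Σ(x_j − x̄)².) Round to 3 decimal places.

h = 0.300

F̄ = (3 + 4 + 5 + 6 + 7)/5 = 5
Σ(F − F̄)² = 4 + 1 + 0 + 1 + 4 = 10
h = 1/5 + (1)²/10 = 0.2 + 0.1 = 0.300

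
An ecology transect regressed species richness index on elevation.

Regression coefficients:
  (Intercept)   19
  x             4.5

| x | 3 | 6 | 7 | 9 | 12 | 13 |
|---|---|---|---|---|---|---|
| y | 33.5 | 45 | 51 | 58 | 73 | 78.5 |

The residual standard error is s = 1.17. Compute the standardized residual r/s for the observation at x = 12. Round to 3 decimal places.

0.000

ŷ = 19 + 4.5·12 = 73
r = 73 − 73 = 0
r/s = 0 / 1.17 = 0.000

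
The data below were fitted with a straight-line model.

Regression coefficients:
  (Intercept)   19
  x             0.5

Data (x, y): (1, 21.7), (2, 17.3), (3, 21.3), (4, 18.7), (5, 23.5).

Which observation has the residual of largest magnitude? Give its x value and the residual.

x = 2, r = -2.7

x=1: ŷ = 19 + 0.5·1 = 19.5; r = 21.7 − 19.5 = 2.2
x=2: ŷ = 19 + 0.5·2 = 20; r = 17.3 − 20 = -2.7
x=3: ŷ = 19 + 0.5·3 = 20.5; r = 21.3 − 20.5 = 0.8
x=4: ŷ = 19 + 0.5·4 = 21; r = 18.7 − 21 = -2.3
x=5: ŷ = 19 + 0.5·5 = 21.5; r = 23.5 − 21.5 = 2
Largest |r| is 2.7 at x = 2, residual -2.7.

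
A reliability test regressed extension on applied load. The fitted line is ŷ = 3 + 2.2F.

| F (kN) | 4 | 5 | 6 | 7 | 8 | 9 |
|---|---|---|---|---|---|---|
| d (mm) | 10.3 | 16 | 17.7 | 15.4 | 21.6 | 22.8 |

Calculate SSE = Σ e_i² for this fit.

F=4: ŷ = 3 + 2.2·4 = 11.8; e = 10.3 − 11.8 = -1.5
F=5: ŷ = 3 + 2.2·5 = 14; e = 16 − 14 = 2
F=6: ŷ = 3 + 2.2·6 = 16.2; e = 17.7 − 16.2 = 1.5
F=7: ŷ = 3 + 2.2·7 = 18.4; e = 15.4 − 18.4 = -3
F=8: ŷ = 3 + 2.2·8 = 20.6; e = 21.6 − 20.6 = 1
F=9: ŷ = 3 + 2.2·9 = 22.8; e = 22.8 − 22.8 = 0
SSE = 2.25 + 4 + 2.25 + 9 + 1 + 0 = 18.5

SSE = 18.5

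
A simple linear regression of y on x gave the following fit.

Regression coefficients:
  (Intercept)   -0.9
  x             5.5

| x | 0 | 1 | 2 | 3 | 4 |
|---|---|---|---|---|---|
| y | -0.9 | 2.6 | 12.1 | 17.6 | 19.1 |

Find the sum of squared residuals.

SSE = 16

x=0: ŷ = -0.9 + 5.5·0 = -0.9; r = -0.9 − (-0.9) = 0
x=1: ŷ = -0.9 + 5.5·1 = 4.6; r = 2.6 − 4.6 = -2
x=2: ŷ = -0.9 + 5.5·2 = 10.1; r = 12.1 − 10.1 = 2
x=3: ŷ = -0.9 + 5.5·3 = 15.6; r = 17.6 − 15.6 = 2
x=4: ŷ = -0.9 + 5.5·4 = 21.1; r = 19.1 − 21.1 = -2
SSE = 0 + 4 + 4 + 4 + 4 = 16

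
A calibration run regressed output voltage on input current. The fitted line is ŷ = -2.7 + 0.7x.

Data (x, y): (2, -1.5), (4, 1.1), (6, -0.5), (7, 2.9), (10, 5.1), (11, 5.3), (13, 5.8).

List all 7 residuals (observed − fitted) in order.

-0.2, 1, -2, 0.7, 0.8, 0.3, -0.6

x=2: ŷ = -2.7 + 0.7·2 = -1.3; e = -1.5 − (-1.3) = -0.2
x=4: ŷ = -2.7 + 0.7·4 = 0.1; e = 1.1 − 0.1 = 1
x=6: ŷ = -2.7 + 0.7·6 = 1.5; e = -0.5 − 1.5 = -2
x=7: ŷ = -2.7 + 0.7·7 = 2.2; e = 2.9 − 2.2 = 0.7
x=10: ŷ = -2.7 + 0.7·10 = 4.3; e = 5.1 − 4.3 = 0.8
x=11: ŷ = -2.7 + 0.7·11 = 5; e = 5.3 − 5 = 0.3
x=13: ŷ = -2.7 + 0.7·13 = 6.4; e = 5.8 − 6.4 = -0.6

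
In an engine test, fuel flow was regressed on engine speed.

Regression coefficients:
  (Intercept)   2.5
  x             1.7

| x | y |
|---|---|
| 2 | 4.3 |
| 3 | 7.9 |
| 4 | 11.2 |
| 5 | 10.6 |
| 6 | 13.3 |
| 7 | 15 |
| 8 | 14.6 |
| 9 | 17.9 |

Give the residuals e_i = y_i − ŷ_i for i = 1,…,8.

-1.6, 0.3, 1.9, -0.4, 0.6, 0.6, -1.5, 0.1

x=2: ŷ = 2.5 + 1.7·2 = 5.9; e = 4.3 − 5.9 = -1.6
x=3: ŷ = 2.5 + 1.7·3 = 7.6; e = 7.9 − 7.6 = 0.3
x=4: ŷ = 2.5 + 1.7·4 = 9.3; e = 11.2 − 9.3 = 1.9
x=5: ŷ = 2.5 + 1.7·5 = 11; e = 10.6 − 11 = -0.4
x=6: ŷ = 2.5 + 1.7·6 = 12.7; e = 13.3 − 12.7 = 0.6
x=7: ŷ = 2.5 + 1.7·7 = 14.4; e = 15 − 14.4 = 0.6
x=8: ŷ = 2.5 + 1.7·8 = 16.1; e = 14.6 − 16.1 = -1.5
x=9: ŷ = 2.5 + 1.7·9 = 17.8; e = 17.9 − 17.8 = 0.1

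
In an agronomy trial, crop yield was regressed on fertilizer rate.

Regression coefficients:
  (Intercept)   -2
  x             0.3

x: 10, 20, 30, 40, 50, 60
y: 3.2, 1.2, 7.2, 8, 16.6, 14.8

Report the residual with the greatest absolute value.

r = 3.6

x=10: ŷ = -2 + 0.3·10 = 1; r = 3.2 − 1 = 2.2
x=20: ŷ = -2 + 0.3·20 = 4; r = 1.2 − 4 = -2.8
x=30: ŷ = -2 + 0.3·30 = 7; r = 7.2 − 7 = 0.2
x=40: ŷ = -2 + 0.3·40 = 10; r = 8 − 10 = -2
x=50: ŷ = -2 + 0.3·50 = 13; r = 16.6 − 13 = 3.6
x=60: ŷ = -2 + 0.3·60 = 16; r = 14.8 − 16 = -1.2
Largest |r| is 3.6 at x = 50, residual 3.6.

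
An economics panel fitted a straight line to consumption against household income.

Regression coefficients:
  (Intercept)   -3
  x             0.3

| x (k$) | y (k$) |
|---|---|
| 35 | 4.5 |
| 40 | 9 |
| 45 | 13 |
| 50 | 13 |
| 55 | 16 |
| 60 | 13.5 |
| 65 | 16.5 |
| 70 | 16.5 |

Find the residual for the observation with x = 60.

e = -1.5

ŷ = -3 + 0.3·60 = 15
e = 13.5 − 15 = -1.5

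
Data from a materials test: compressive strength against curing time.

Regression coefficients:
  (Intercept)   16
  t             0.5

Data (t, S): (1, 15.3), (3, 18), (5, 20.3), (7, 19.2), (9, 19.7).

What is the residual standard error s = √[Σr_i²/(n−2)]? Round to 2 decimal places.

t=1: Ŝ = 16 + 0.5·1 = 16.5; r = 15.3 − 16.5 = -1.2
t=3: Ŝ = 16 + 0.5·3 = 17.5; r = 18 − 17.5 = 0.5
t=5: Ŝ = 16 + 0.5·5 = 18.5; r = 20.3 − 18.5 = 1.8
t=7: Ŝ = 16 + 0.5·7 = 19.5; r = 19.2 − 19.5 = -0.3
t=9: Ŝ = 16 + 0.5·9 = 20.5; r = 19.7 − 20.5 = -0.8
SSE = 1.44 + 0.25 + 3.24 + 0.09 + 0.64 = 5.66
s = √(5.66/3) = √1.88667 ≈ 1.37

s = 1.37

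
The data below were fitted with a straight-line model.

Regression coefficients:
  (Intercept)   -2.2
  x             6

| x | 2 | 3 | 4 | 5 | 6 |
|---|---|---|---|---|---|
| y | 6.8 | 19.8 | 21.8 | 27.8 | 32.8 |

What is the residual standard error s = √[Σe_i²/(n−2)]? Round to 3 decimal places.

s = 2.944

x=2: ŷ = -2.2 + 6·2 = 9.8; e = 6.8 − 9.8 = -3
x=3: ŷ = -2.2 + 6·3 = 15.8; e = 19.8 − 15.8 = 4
x=4: ŷ = -2.2 + 6·4 = 21.8; e = 21.8 − 21.8 = 0
x=5: ŷ = -2.2 + 6·5 = 27.8; e = 27.8 − 27.8 = 0
x=6: ŷ = -2.2 + 6·6 = 33.8; e = 32.8 − 33.8 = -1
SSE = 9 + 16 + 0 + 0 + 1 = 26
s = √(26/3) = √8.66667 ≈ 2.944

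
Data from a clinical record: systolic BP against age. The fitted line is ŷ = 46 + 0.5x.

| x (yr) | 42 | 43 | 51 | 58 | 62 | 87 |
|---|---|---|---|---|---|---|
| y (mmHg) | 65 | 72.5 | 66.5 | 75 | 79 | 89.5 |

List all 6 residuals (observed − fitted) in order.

x=42: ŷ = 46 + 0.5·42 = 67; e = 65 − 67 = -2
x=43: ŷ = 46 + 0.5·43 = 67.5; e = 72.5 − 67.5 = 5
x=51: ŷ = 46 + 0.5·51 = 71.5; e = 66.5 − 71.5 = -5
x=58: ŷ = 46 + 0.5·58 = 75; e = 75 − 75 = 0
x=62: ŷ = 46 + 0.5·62 = 77; e = 79 − 77 = 2
x=87: ŷ = 46 + 0.5·87 = 89.5; e = 89.5 − 89.5 = 0

-2, 5, -5, 0, 2, 0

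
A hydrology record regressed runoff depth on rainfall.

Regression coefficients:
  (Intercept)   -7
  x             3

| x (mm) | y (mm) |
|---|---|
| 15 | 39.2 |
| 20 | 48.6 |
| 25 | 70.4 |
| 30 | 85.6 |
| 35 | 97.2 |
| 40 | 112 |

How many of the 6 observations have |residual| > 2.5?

2

x=15: ŷ = -7 + 3·15 = 38; e = 39.2 − 38 = 1.2
x=20: ŷ = -7 + 3·20 = 53; e = 48.6 − 53 = -4.4
x=25: ŷ = -7 + 3·25 = 68; e = 70.4 − 68 = 2.4
x=30: ŷ = -7 + 3·30 = 83; e = 85.6 − 83 = 2.6
x=35: ŷ = -7 + 3·35 = 98; e = 97.2 − 98 = -0.8
x=40: ŷ = -7 + 3·40 = 113; e = 112 − 113 = -1
|e| > 2.5: x=20 (|e|=4.4), x=30 (|e|=2.6) → 2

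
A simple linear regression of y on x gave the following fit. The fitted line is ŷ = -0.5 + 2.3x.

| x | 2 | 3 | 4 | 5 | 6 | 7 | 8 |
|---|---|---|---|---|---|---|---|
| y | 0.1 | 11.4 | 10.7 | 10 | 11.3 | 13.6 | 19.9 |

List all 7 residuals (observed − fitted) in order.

x=2: ŷ = -0.5 + 2.3·2 = 4.1; e = 0.1 − 4.1 = -4
x=3: ŷ = -0.5 + 2.3·3 = 6.4; e = 11.4 − 6.4 = 5
x=4: ŷ = -0.5 + 2.3·4 = 8.7; e = 10.7 − 8.7 = 2
x=5: ŷ = -0.5 + 2.3·5 = 11; e = 10 − 11 = -1
x=6: ŷ = -0.5 + 2.3·6 = 13.3; e = 11.3 − 13.3 = -2
x=7: ŷ = -0.5 + 2.3·7 = 15.6; e = 13.6 − 15.6 = -2
x=8: ŷ = -0.5 + 2.3·8 = 17.9; e = 19.9 − 17.9 = 2

-4, 5, 2, -1, -2, -2, 2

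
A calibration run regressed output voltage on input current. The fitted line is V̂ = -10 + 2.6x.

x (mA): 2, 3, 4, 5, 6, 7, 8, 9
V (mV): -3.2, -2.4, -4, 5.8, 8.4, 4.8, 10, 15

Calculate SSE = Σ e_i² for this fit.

x=2: V̂ = -10 + 2.6·2 = -4.8; e = -3.2 − (-4.8) = 1.6
x=3: V̂ = -10 + 2.6·3 = -2.2; e = -2.4 − (-2.2) = -0.2
x=4: V̂ = -10 + 2.6·4 = 0.4; e = -4 − 0.4 = -4.4
x=5: V̂ = -10 + 2.6·5 = 3; e = 5.8 − 3 = 2.8
x=6: V̂ = -10 + 2.6·6 = 5.6; e = 8.4 − 5.6 = 2.8
x=7: V̂ = -10 + 2.6·7 = 8.2; e = 4.8 − 8.2 = -3.4
x=8: V̂ = -10 + 2.6·8 = 10.8; e = 10 − 10.8 = -0.8
x=9: V̂ = -10 + 2.6·9 = 13.4; e = 15 − 13.4 = 1.6
SSE = 2.56 + 0.04 + 19.36 + 7.84 + 7.84 + 11.56 + 0.64 + 2.56 = 52.4

SSE = 52.4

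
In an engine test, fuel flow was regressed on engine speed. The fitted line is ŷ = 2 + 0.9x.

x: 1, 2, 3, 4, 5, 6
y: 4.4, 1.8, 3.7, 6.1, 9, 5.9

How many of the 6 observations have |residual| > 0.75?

5

x=1: ŷ = 2 + 0.9·1 = 2.9; r = 4.4 − 2.9 = 1.5
x=2: ŷ = 2 + 0.9·2 = 3.8; r = 1.8 − 3.8 = -2
x=3: ŷ = 2 + 0.9·3 = 4.7; r = 3.7 − 4.7 = -1
x=4: ŷ = 2 + 0.9·4 = 5.6; r = 6.1 − 5.6 = 0.5
x=5: ŷ = 2 + 0.9·5 = 6.5; r = 9 − 6.5 = 2.5
x=6: ŷ = 2 + 0.9·6 = 7.4; r = 5.9 − 7.4 = -1.5
|r| > 0.75: x=1 (|r|=1.5), x=2 (|r|=2), x=3 (|r|=1), x=5 (|r|=2.5), x=6 (|r|=1.5) → 5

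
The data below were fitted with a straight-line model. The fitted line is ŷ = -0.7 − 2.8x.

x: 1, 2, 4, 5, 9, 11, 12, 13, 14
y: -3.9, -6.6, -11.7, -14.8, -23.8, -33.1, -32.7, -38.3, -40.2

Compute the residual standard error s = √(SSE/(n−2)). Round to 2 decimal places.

s = 1.27

x=1: ŷ = -0.7 − 2.8·1 = -3.5; r = -3.9 − (-3.5) = -0.4
x=2: ŷ = -0.7 − 2.8·2 = -6.3; r = -6.6 − (-6.3) = -0.3
x=4: ŷ = -0.7 − 2.8·4 = -11.9; r = -11.7 − (-11.9) = 0.2
x=5: ŷ = -0.7 − 2.8·5 = -14.7; r = -14.8 − (-14.7) = -0.1
x=9: ŷ = -0.7 − 2.8·9 = -25.9; r = -23.8 − (-25.9) = 2.1
x=11: ŷ = -0.7 − 2.8·11 = -31.5; r = -33.1 − (-31.5) = -1.6
x=12: ŷ = -0.7 − 2.8·12 = -34.3; r = -32.7 − (-34.3) = 1.6
x=13: ŷ = -0.7 − 2.8·13 = -37.1; r = -38.3 − (-37.1) = -1.2
x=14: ŷ = -0.7 − 2.8·14 = -39.9; r = -40.2 − (-39.9) = -0.3
SSE = 0.16 + 0.09 + 0.04 + 0.01 + 4.41 + 2.56 + 2.56 + 1.44 + 0.09 = 11.36
s = √(11.36/7) = √1.62286 ≈ 1.27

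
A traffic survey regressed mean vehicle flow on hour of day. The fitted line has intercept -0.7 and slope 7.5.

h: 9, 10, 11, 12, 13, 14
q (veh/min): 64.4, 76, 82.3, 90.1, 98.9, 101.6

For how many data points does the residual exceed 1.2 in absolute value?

4

h=9: ŷ = -0.7 + 7.5·9 = 66.8; e = 64.4 − 66.8 = -2.4
h=10: ŷ = -0.7 + 7.5·10 = 74.3; e = 76 − 74.3 = 1.7
h=11: ŷ = -0.7 + 7.5·11 = 81.8; e = 82.3 − 81.8 = 0.5
h=12: ŷ = -0.7 + 7.5·12 = 89.3; e = 90.1 − 89.3 = 0.8
h=13: ŷ = -0.7 + 7.5·13 = 96.8; e = 98.9 − 96.8 = 2.1
h=14: ŷ = -0.7 + 7.5·14 = 104.3; e = 101.6 − 104.3 = -2.7
|e| > 1.2: h=9 (|e|=2.4), h=10 (|e|=1.7), h=13 (|e|=2.1), h=14 (|e|=2.7) → 4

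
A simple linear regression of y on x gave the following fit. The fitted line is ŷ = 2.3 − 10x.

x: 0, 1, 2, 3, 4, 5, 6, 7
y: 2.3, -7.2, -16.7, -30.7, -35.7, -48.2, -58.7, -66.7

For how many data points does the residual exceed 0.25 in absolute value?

7

x=0: ŷ = 2.3 − 10·0 = 2.3; r = 2.3 − 2.3 = 0
x=1: ŷ = 2.3 − 10·1 = -7.7; r = -7.2 − (-7.7) = 0.5
x=2: ŷ = 2.3 − 10·2 = -17.7; r = -16.7 − (-17.7) = 1
x=3: ŷ = 2.3 − 10·3 = -27.7; r = -30.7 − (-27.7) = -3
x=4: ŷ = 2.3 − 10·4 = -37.7; r = -35.7 − (-37.7) = 2
x=5: ŷ = 2.3 − 10·5 = -47.7; r = -48.2 − (-47.7) = -0.5
x=6: ŷ = 2.3 − 10·6 = -57.7; r = -58.7 − (-57.7) = -1
x=7: ŷ = 2.3 − 10·7 = -67.7; r = -66.7 − (-67.7) = 1
|r| > 0.25: x=1 (|r|=0.5), x=2 (|r|=1), x=3 (|r|=3), x=4 (|r|=2), x=5 (|r|=0.5), x=6 (|r|=1), x=7 (|r|=1) → 7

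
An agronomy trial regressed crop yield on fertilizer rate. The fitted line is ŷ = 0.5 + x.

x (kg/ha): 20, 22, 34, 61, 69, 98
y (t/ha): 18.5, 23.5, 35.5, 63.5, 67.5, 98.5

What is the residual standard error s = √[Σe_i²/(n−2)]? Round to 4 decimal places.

s = 1.8708

x=20: ŷ = 0.5 + 20 = 20.5; e = 18.5 − 20.5 = -2
x=22: ŷ = 0.5 + 22 = 22.5; e = 23.5 − 22.5 = 1
x=34: ŷ = 0.5 + 34 = 34.5; e = 35.5 − 34.5 = 1
x=61: ŷ = 0.5 + 61 = 61.5; e = 63.5 − 61.5 = 2
x=69: ŷ = 0.5 + 69 = 69.5; e = 67.5 − 69.5 = -2
x=98: ŷ = 0.5 + 98 = 98.5; e = 98.5 − 98.5 = 0
SSE = 4 + 1 + 1 + 4 + 4 + 0 = 14
s = √(14/4) = √3.5 ≈ 1.8708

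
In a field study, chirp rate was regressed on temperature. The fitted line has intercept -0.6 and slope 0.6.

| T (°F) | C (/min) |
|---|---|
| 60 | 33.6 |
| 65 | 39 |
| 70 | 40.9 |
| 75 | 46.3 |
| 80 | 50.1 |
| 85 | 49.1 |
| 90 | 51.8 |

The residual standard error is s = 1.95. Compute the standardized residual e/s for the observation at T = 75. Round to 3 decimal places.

ŷ = -0.6 + 0.6·75 = 44.4
e = 46.3 − 44.4 = 1.9
e/s = 1.9 / 1.95 = 0.974

0.974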